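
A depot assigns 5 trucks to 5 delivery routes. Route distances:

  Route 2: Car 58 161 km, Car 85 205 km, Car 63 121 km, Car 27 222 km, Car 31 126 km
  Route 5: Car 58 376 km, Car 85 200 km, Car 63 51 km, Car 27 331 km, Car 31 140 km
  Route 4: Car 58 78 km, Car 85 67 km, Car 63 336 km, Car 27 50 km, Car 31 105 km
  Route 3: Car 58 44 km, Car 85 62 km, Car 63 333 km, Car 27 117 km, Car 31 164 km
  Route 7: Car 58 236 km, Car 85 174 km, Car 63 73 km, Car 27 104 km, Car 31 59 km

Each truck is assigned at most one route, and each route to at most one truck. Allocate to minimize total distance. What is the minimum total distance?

Min total: 383 km

Treat this as an assignment problem: match each truck to one route.
Optimal: Car 58→Route 2 (161 km), Car 85→Route 3 (62 km), Car 63→Route 5 (51 km), Car 27→Route 4 (50 km), Car 31→Route 7 (59 km) — total 161+62+51+50+59 = 383 km.
Column-greedy (each route in turn goes to its cheapest remaining truck) gives 529 km, worse by 146.
Next-best assignment: Car 58→Route 3, Car 85→Route 4, Car 63→Route 5, Car 27→Route 7, Car 31→Route 2 = 392 km.
Swapping Car 27↔Car 85 (Car 27→Route 3 117 km, Car 85→Route 4 67 km) adds 72.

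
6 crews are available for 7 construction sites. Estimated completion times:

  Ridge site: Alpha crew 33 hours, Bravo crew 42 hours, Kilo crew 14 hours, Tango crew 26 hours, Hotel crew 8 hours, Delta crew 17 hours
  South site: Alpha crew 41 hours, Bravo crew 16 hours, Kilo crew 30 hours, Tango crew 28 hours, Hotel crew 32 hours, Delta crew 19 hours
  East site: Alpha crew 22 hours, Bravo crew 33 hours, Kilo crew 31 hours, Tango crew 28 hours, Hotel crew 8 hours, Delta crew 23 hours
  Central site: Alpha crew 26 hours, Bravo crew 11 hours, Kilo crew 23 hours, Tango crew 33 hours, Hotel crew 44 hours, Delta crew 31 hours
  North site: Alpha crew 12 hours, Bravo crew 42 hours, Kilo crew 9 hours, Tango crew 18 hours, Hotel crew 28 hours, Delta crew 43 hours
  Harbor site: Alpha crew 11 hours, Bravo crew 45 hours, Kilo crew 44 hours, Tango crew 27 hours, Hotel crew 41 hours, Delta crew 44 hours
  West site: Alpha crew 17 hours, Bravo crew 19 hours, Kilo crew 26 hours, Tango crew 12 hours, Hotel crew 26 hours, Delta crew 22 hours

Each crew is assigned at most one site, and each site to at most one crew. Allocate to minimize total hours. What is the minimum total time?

Min total: 68 hours

Optimal: Alpha crew→Harbor site (11 hours), Bravo crew→Central site (11 hours), Kilo crew→North site (9 hours), Tango crew→West site (12 hours), Hotel crew→East site (8 hours), Delta crew→Ridge site (17 hours) — total 11+11+9+12+8+17 = 68 hours.
Row-greedy (each crew in turn takes its cheapest remaining site) gives 70 hours, worse by 2.
Swapping Kilo crew↔Tango crew (Kilo crew→West site 26 hours, Tango crew→North site 18 hours) adds 23.
No other one-to-one assignment undercuts 68 hours.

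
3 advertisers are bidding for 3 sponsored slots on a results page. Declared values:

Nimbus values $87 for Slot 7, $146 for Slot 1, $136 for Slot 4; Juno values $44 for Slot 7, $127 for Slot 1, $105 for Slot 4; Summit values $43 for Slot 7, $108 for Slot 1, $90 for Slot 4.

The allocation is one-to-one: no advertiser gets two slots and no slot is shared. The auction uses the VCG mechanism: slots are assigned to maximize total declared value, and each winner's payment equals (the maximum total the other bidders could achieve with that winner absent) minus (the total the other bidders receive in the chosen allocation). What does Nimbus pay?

Efficient allocation: Nimbus→Slot 4 ($136), Juno→Slot 1 ($127), Summit→Slot 7 ($43); total welfare W = $306.
Nimbus receives Slot 4 at value $136, so the others get W − 136 = $170.
Without Nimbus: best allocation of the remaining 2 bidders over all 3 slots is Juno→Slot 1 ($127), Summit→Slot 4 ($90), total $217.
VCG payment = (others' best without Nimbus) − (others' welfare with Nimbus) = 217 − 170 = $47.

Nimbus pays $47.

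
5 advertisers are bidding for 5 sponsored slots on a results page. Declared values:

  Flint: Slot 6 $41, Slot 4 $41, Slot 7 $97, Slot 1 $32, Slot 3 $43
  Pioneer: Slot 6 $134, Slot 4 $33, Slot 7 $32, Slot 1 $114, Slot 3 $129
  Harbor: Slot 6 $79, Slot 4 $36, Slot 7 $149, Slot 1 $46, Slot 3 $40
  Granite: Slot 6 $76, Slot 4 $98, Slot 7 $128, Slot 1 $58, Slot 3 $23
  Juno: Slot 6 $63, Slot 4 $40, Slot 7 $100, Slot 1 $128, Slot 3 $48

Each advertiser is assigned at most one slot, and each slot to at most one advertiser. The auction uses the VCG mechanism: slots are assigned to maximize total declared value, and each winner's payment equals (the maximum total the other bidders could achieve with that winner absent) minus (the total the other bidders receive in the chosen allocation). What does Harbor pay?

Harbor pays $54.

Efficient allocation: Flint→Slot 3 ($43), Pioneer→Slot 6 ($134), Harbor→Slot 7 ($149), Granite→Slot 4 ($98), Juno→Slot 1 ($128); total welfare W = $552.
Harbor receives Slot 7 at value $149, so the others get W − 149 = $403.
Without Harbor: best allocation of the remaining 4 bidders over all 5 slots is Flint→Slot 7 ($97), Pioneer→Slot 6 ($134), Granite→Slot 4 ($98), Juno→Slot 1 ($128), total $457.
VCG payment = (others' best without Harbor) − (others' welfare with Harbor) = 457 − 403 = $54.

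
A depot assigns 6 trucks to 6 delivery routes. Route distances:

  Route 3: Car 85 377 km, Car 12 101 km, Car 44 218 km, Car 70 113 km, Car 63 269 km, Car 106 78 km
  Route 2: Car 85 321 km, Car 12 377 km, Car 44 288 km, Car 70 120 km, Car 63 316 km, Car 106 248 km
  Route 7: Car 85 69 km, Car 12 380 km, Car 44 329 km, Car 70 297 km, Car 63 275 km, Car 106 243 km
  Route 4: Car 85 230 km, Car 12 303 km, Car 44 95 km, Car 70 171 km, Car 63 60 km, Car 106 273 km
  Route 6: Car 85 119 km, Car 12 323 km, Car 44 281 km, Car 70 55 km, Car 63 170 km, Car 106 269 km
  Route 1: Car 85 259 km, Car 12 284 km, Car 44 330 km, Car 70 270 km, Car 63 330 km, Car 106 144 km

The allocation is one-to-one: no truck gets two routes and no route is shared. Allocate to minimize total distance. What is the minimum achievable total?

Minimum total: 699 km

Optimal: Car 85→Route 7 (69 km), Car 12→Route 3 (101 km), Car 44→Route 4 (95 km), Car 70→Route 2 (120 km), Car 63→Route 6 (170 km), Car 106→Route 1 (144 km) — total 69+101+95+120+170+144 = 699 km.
Min-entry greedy (repeatedly take the single cheapest remaining cell) gives 834 km, worse by 135.
Next-best assignment: Car 85→Route 7, Car 12→Route 3, Car 44→Route 2, Car 70→Route 6, Car 63→Route 4, Car 106→Route 1 = 717 km.
Swapping Car 63↔Car 106 (Car 63→Route 1 330 km, Car 106→Route 6 269 km) adds 285.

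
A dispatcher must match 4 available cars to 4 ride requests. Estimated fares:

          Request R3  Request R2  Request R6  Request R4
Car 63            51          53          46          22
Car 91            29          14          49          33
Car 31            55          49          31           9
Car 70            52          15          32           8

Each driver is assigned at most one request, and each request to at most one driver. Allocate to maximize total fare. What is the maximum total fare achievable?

Max total: $180

Optimal: Car 63→Request R6 ($46), Car 91→Request R4 ($33), Car 31→Request R2 ($49), Car 70→Request R3 ($52) — total 46+33+49+52 = $180.
Row-greedy (each driver in turn takes its best remaining request) gives $165, worse by 15.
Next-best assignment: Car 63→Request R2, Car 91→Request R4, Car 31→Request R3, Car 70→Request R6 = $173.
Every other assignment is strictly worse.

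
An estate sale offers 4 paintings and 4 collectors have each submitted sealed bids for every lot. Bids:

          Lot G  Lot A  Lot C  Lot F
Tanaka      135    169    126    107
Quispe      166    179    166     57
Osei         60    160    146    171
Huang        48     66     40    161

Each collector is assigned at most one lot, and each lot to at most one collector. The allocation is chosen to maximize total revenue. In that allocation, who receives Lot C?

Osei receives Lot C.

Optimal: Tanaka→Lot A ($169), Quispe→Lot G ($166), Osei→Lot C ($146), Huang→Lot F ($161) — total 169+166+146+161 = $642.
Osei's own top lot is Lot F ($171), but forcing Osei→Lot F and reassigning the rest optimally gives only $554 — worse by 88.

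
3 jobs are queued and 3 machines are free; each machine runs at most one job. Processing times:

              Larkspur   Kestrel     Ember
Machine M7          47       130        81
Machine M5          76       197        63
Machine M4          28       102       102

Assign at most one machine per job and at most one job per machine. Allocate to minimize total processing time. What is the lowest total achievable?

Optimal: Larkspur→Machine M7 (47 min), Kestrel→Machine M4 (102 min), Ember→Machine M5 (63 min) — total 47+102+63 = 212 min.
Next-best assignment: Larkspur→Machine M4, Kestrel→Machine M7, Ember→Machine M5 = 221 min.

Minimum total: 212 min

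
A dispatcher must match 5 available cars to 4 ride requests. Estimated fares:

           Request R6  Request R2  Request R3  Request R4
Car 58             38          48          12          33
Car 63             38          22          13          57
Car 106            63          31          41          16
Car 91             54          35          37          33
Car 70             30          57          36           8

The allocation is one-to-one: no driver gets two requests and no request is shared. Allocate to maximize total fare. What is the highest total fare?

Optimal: Car 106→Request R6 ($63), Car 70→Request R2 ($57), Car 91→Request R3 ($37), Car 63→Request R4 ($57) — total 63+57+37+57 = $214.
Row-greedy (each driver in turn takes its best remaining request) gives $205, worse by 9.

Max total: $214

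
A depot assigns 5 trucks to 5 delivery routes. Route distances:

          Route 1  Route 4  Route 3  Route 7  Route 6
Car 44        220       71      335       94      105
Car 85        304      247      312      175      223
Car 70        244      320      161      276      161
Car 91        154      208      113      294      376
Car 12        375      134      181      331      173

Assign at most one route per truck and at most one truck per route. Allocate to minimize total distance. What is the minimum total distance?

Treat this as an assignment problem: match each truck to one route.
Optimal: Car 44→Route 6 (105 km), Car 85→Route 7 (175 km), Car 70→Route 3 (161 km), Car 91→Route 1 (154 km), Car 12→Route 4 (134 km) — total 105+175+161+154+134 = 729 km.
Next-best assignment: Car 44→Route 4, Car 85→Route 7, Car 70→Route 3, Car 91→Route 1, Car 12→Route 6 = 734 km.
No other one-to-one assignment undercuts 729 km.

Min total: 729 km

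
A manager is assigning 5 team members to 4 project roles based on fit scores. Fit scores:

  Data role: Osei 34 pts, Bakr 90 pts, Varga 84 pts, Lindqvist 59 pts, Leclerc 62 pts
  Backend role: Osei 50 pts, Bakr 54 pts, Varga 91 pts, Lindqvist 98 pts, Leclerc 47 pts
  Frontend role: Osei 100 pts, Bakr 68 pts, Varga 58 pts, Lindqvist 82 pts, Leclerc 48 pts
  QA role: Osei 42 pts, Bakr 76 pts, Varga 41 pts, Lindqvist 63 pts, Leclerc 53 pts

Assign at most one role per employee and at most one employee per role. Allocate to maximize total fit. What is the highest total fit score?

Max total: 358 pts

Optimal: Varga→Data role (84 pts), Lindqvist→Backend role (98 pts), Osei→Frontend role (100 pts), Bakr→QA role (76 pts) — total 84+98+100+76 = 358 pts.
Max-entry greedy (repeatedly take the single best remaining cell) gives 341 pts, worse by 17.
Swapping Bakr↔Lindqvist (Bakr→Backend role 54 pts, Lindqvist→QA role 63 pts) loses 57.
Checked against all permutations: 358 pts is optimal.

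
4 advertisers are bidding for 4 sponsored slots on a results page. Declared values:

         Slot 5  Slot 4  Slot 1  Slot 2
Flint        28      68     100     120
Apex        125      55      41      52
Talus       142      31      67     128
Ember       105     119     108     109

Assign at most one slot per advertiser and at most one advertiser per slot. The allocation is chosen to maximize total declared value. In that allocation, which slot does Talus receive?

Talus receives Slot 2.

Treat this as an assignment problem: match each advertiser to one slot.
Optimal: Flint→Slot 1 ($100), Apex→Slot 5 ($125), Talus→Slot 2 ($128), Ember→Slot 4 ($119) — total 100+125+128+119 = $472.
Column-greedy (each slot in turn goes to its best remaining advertiser) gives $413, worse by 59.
Next-best assignment: Flint→Slot 2, Apex→Slot 5, Talus→Slot 1, Ember→Slot 4 = $431.
Talus's own top slot is Slot 5 ($142), but forcing Talus→Slot 5 and reassigning the rest optimally gives only $425 — worse by 47.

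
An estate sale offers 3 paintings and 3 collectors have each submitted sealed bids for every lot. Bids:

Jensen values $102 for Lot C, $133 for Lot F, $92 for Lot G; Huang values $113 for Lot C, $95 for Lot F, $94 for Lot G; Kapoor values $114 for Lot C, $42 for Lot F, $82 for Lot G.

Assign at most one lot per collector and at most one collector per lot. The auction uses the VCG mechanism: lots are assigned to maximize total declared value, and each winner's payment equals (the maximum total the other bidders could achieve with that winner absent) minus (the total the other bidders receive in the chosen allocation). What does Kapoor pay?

Efficient allocation: Jensen→Lot F ($133), Huang→Lot G ($94), Kapoor→Lot C ($114); total welfare W = $341.
Kapoor receives Lot C at value $114, so the others get W − 114 = $227.
Without Kapoor: best allocation of the remaining 2 bidders over all 3 lots is Jensen→Lot F ($133), Huang→Lot C ($113), total $246.
VCG payment = (others' best without Kapoor) − (others' welfare with Kapoor) = 246 − 227 = $19.

Kapoor pays $19.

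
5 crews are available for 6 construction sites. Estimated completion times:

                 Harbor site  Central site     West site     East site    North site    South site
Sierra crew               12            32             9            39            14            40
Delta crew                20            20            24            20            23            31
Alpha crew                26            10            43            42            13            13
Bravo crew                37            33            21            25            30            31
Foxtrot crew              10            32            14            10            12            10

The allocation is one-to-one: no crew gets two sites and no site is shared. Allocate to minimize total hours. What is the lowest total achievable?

Optimal: Sierra crew→Harbor site (12 hours), Delta crew→East site (20 hours), Alpha crew→Central site (10 hours), Bravo crew→West site (21 hours), Foxtrot crew→South site (10 hours) — total 12+20+10+21+10 = 73 hours.
Column-greedy (each site in turn goes to its cheapest remaining crew) gives 79 hours, worse by 6.

Min total: 73 hours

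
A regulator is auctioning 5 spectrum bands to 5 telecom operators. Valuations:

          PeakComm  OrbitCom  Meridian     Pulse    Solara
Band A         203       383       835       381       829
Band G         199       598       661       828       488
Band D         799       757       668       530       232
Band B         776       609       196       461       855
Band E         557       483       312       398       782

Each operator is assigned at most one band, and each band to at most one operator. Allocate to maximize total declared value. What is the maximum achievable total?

Maximum total: $3978M

This is a one-to-one assignment (maximum-weight bipartite matching).
Optimal: PeakComm→Band B ($776M), OrbitCom→Band D ($757M), Meridian→Band A ($835M), Pulse→Band G ($828M), Solara→Band E ($782M) — total 776+757+835+828+782 = $3978M.
Column-greedy (each band in turn goes to its best remaining operator) gives $3800M, worse by 178.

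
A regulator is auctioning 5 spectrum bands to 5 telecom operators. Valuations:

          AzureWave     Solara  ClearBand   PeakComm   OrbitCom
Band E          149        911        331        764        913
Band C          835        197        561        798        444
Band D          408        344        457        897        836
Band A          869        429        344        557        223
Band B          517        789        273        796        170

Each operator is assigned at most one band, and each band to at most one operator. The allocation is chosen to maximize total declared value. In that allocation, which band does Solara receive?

This is a one-to-one assignment (maximum-weight bipartite matching).
Optimal: AzureWave→Band A ($869M), Solara→Band B ($789M), ClearBand→Band C ($561M), PeakComm→Band D ($897M), OrbitCom→Band E ($913M) — total 869+789+561+897+913 = $4029M.
Column-greedy (each band in turn goes to its best remaining operator) gives $3347M, worse by 682.
Swapping Solara↔PeakComm (Solara→Band D $344M, PeakComm→Band B $796M) loses 546.
Every other assignment is strictly worse.
Solara's own top band is Band E ($911M), but forcing Solara→Band E and reassigning the rest optimally gives only $3973M — worse by 56.

Solara receives Band B.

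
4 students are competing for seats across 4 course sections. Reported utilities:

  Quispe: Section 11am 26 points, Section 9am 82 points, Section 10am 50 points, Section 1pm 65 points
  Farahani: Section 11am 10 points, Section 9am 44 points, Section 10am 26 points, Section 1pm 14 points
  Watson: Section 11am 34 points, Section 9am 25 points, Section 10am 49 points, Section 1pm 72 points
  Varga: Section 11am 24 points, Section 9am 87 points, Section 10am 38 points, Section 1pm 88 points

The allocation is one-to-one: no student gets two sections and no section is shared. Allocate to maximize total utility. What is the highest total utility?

Maximum total: 230 points

Optimal: Quispe→Section 9am (82 points), Farahani→Section 10am (26 points), Watson→Section 11am (34 points), Varga→Section 1pm (88 points) — total 82+26+34+88 = 230 points.
Max-entry greedy (repeatedly take the single best remaining cell) gives 229 points, worse by 1.
Swapping Farahani↔Quispe (Farahani→Section 9am 44 points, Quispe→Section 10am 50 points) loses 14.
No other one-to-one assignment exceeds 230 points.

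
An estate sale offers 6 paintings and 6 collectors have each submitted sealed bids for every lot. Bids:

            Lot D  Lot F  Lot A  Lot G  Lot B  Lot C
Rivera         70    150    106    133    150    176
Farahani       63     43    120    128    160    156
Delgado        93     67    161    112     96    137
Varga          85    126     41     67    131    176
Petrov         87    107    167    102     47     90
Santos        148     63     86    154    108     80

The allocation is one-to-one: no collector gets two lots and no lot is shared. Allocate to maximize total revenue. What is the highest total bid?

Optimal: Rivera→Lot F ($150), Farahani→Lot B ($160), Delgado→Lot G ($112), Varga→Lot C ($176), Petrov→Lot A ($167), Santos→Lot D ($148) — total 150+160+112+176+167+148 = $913.
Next-best assignment: Rivera→Lot F, Farahani→Lot B, Delgado→Lot D, Varga→Lot C, Petrov→Lot A, Santos→Lot G = $900.
Every other assignment is strictly worse.

Maximum total: $913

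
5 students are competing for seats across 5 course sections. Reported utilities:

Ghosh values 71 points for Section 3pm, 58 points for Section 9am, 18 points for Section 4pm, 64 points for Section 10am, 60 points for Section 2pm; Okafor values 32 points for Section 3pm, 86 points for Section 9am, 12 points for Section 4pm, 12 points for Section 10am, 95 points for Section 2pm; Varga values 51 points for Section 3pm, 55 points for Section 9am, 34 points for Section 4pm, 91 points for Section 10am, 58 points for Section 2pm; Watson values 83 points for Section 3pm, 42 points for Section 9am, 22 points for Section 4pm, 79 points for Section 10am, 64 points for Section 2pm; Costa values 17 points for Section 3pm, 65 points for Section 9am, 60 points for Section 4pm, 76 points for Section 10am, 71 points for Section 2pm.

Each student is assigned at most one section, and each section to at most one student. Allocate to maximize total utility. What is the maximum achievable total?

Optimal: Ghosh→Section 9am (58 points), Okafor→Section 2pm (95 points), Varga→Section 10am (91 points), Watson→Section 3pm (83 points), Costa→Section 4pm (60 points) — total 58+95+91+83+60 = 387 points.
Next-best assignment: Ghosh→Section 2pm, Okafor→Section 9am, Varga→Section 10am, Watson→Section 3pm, Costa→Section 4pm = 380 points.

Max total: 387 points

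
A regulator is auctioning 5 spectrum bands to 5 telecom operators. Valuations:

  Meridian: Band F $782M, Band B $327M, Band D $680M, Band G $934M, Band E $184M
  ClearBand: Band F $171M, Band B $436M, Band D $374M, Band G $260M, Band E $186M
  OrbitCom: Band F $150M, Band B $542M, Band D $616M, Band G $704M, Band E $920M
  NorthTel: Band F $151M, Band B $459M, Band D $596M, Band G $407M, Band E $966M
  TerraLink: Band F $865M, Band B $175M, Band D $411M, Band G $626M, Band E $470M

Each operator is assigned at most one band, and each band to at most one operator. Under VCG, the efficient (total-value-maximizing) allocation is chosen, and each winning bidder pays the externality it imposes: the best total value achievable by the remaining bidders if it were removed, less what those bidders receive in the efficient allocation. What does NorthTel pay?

Efficient allocation: Meridian→Band G ($934M), ClearBand→Band B ($436M), OrbitCom→Band D ($616M), NorthTel→Band E ($966M), TerraLink→Band F ($865M); total welfare W = $3817M.
NorthTel receives Band E at value $966M, so the others get W − 966 = $2851M.
Without NorthTel: best allocation of the remaining 4 bidders over all 5 bands is Meridian→Band G ($934M), ClearBand→Band B ($436M), OrbitCom→Band E ($920M), TerraLink→Band F ($865M), total $3155M.
VCG payment = (others' best without NorthTel) − (others' welfare with NorthTel) = 3155 − 2851 = $304M.

NorthTel pays $304M.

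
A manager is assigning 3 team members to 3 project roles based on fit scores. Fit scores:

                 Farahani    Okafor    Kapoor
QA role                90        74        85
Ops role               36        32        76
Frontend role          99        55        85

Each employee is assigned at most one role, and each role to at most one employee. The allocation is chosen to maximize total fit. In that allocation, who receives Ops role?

Optimal: Farahani→Frontend role (99 pts), Okafor→QA role (74 pts), Kapoor→Ops role (76 pts) — total 99+74+76 = 249 pts.
Max-entry greedy (repeatedly take the single best remaining cell) gives 216 pts, worse by 33.
Next-best assignment: Farahani→QA role, Okafor→Frontend role, Kapoor→Ops role = 221 pts.
Kapoor's own top role is QA role (85 pts), but forcing Kapoor→QA role and reassigning the rest optimally gives only 216 pts — worse by 33.

Kapoor receives Ops role.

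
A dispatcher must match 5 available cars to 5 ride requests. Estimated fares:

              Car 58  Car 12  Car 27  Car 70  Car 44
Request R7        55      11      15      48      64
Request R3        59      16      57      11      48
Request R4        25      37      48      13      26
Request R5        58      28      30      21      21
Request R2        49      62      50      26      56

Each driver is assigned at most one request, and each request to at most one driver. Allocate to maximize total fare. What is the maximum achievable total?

Max total: $264

Optimal: Car 58→Request R5 ($58), Car 12→Request R2 ($62), Car 27→Request R4 ($48), Car 70→Request R7 ($48), Car 44→Request R3 ($48) — total 58+62+48+48+48 = $264.
Column-greedy (each request in turn goes to its best remaining driver) gives $225, worse by 39.
Swapping Car 70↔Car 44 (Car 70→Request R3 $11, Car 44→Request R7 $64) loses 21.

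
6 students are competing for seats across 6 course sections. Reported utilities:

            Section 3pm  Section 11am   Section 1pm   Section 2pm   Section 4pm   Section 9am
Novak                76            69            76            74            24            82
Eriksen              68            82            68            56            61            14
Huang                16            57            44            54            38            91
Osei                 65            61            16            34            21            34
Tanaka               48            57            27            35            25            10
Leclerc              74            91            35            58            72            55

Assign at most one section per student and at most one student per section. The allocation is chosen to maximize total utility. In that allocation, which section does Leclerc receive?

Optimal: Novak→Section 2pm (74 points), Eriksen→Section 1pm (68 points), Huang→Section 9am (91 points), Osei→Section 3pm (65 points), Tanaka→Section 11am (57 points), Leclerc→Section 4pm (72 points) — total 74+68+91+65+57+72 = 427 points.
Next-best assignment: Novak→Section 1pm, Eriksen→Section 11am, Huang→Section 9am, Osei→Section 3pm, Tanaka→Section 2pm, Leclerc→Section 4pm = 421 points.
Leclerc's own top section is Section 11am (91 points), but forcing Leclerc→Section 11am and reassigning the rest optimally gives only 419 points — worse by 8.

Leclerc receives Section 4pm.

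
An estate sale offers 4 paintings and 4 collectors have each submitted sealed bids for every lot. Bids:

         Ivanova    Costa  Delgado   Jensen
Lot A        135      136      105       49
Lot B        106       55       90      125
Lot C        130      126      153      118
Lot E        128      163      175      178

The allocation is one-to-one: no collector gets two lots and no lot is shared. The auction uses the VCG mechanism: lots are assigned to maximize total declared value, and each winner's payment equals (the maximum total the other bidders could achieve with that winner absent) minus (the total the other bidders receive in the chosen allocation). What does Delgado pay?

Delgado pays $21.

Efficient allocation: Ivanova→Lot A ($135), Costa→Lot E ($163), Delgado→Lot C ($153), Jensen→Lot B ($125); total welfare W = $576.
Delgado receives Lot C at value $153, so the others get W − 153 = $423.
Without Delgado: best allocation of the remaining 3 bidders over all 4 lots is Ivanova→Lot C ($130), Costa→Lot A ($136), Jensen→Lot E ($178), total $444.
VCG payment = (others' best without Delgado) − (others' welfare with Delgado) = 444 − 423 = $21.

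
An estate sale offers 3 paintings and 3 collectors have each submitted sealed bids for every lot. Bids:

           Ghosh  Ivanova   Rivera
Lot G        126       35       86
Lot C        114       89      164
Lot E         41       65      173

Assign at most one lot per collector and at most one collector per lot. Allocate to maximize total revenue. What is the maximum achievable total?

Optimal: Ghosh→Lot G ($126), Ivanova→Lot C ($89), Rivera→Lot E ($173) — total 126+89+173 = $388.
Column-greedy (each lot in turn goes to its best remaining collector) gives $355, worse by 33.
Next-best assignment: Ghosh→Lot G, Ivanova→Lot E, Rivera→Lot C = $355.

Maximum total: $388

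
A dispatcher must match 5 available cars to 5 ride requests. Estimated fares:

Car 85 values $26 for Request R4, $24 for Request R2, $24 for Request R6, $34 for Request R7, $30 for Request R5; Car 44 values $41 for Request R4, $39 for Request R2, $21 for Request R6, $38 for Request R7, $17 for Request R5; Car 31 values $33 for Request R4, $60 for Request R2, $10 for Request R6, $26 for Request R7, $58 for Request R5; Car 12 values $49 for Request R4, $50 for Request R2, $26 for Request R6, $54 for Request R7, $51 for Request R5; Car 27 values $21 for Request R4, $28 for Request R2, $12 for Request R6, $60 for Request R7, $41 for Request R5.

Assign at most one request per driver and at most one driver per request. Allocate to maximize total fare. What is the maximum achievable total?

Optimal: Car 85→Request R6 ($24), Car 44→Request R4 ($41), Car 31→Request R2 ($60), Car 12→Request R5 ($51), Car 27→Request R7 ($60) — total 24+41+60+51+60 = $236.
Column-greedy (each request in turn goes to its best remaining driver) gives $210, worse by 26.
Next-best assignment: Car 85→Request R6, Car 44→Request R4, Car 31→Request R5, Car 12→Request R2, Car 27→Request R7 = $233.
Swapping Car 85↔Car 12 (Car 85→Request R5 $30, Car 12→Request R6 $26) loses 19.
Checked against all permutations: $236 is optimal.

Max total: $236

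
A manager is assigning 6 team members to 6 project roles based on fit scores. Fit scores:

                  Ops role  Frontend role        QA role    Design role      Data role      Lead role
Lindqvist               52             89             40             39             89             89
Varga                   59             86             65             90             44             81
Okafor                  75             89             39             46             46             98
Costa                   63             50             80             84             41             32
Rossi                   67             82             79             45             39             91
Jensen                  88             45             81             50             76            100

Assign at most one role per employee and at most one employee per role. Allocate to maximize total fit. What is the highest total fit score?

Optimal: Lindqvist→Data role (89 pts), Varga→Design role (90 pts), Okafor→Frontend role (89 pts), Costa→QA role (80 pts), Rossi→Lead role (91 pts), Jensen→Ops role (88 pts) — total 89+90+89+80+91+88 = 527 pts.
Swapping Costa↔Jensen (Costa→Ops role 63 pts, Jensen→QA role 81 pts) loses 24.

Max total: 527 pts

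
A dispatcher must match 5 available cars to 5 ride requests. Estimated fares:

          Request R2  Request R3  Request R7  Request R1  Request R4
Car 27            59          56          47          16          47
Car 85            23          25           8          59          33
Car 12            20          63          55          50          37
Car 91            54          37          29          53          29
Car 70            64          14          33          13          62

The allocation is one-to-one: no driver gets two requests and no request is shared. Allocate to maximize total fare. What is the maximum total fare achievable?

Optimal: Car 27→Request R3 ($56), Car 85→Request R1 ($59), Car 12→Request R7 ($55), Car 91→Request R2 ($54), Car 70→Request R4 ($62) — total 56+59+55+54+62 = $286.
Row-greedy (each driver in turn takes its best remaining request) gives $272, worse by 14.
Checked against all permutations: $286 is optimal.

Max total: $286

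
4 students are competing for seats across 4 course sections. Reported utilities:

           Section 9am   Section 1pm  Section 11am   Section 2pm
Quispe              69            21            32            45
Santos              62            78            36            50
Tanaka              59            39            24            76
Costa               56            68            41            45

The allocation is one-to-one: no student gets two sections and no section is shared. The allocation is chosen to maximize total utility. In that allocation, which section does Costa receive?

This is the linear assignment problem.
Optimal: Quispe→Section 9am (69 points), Santos→Section 1pm (78 points), Tanaka→Section 2pm (76 points), Costa→Section 11am (41 points) — total 69+78+76+41 = 264 points.
Checked against all permutations: 264 points is optimal.
Costa's own top section is Section 1pm (68 points), but forcing Costa→Section 1pm and reassigning the rest optimally gives only 249 points — worse by 15.

Costa receives Section 11am.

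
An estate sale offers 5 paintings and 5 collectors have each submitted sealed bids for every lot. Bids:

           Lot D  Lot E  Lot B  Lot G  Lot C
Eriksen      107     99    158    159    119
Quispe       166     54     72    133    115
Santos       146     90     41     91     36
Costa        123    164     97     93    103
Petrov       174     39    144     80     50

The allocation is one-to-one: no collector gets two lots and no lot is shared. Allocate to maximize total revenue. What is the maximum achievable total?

Maximum total: $728

Optimal: Eriksen→Lot G ($159), Quispe→Lot C ($115), Santos→Lot D ($146), Costa→Lot E ($164), Petrov→Lot B ($144) — total 159+115+146+164+144 = $728.
Row-greedy (each collector in turn takes its best remaining lot) gives $662, worse by 66.
Next-best assignment: Eriksen→Lot C, Quispe→Lot G, Santos→Lot D, Costa→Lot E, Petrov→Lot B = $706.
Every other assignment is strictly worse.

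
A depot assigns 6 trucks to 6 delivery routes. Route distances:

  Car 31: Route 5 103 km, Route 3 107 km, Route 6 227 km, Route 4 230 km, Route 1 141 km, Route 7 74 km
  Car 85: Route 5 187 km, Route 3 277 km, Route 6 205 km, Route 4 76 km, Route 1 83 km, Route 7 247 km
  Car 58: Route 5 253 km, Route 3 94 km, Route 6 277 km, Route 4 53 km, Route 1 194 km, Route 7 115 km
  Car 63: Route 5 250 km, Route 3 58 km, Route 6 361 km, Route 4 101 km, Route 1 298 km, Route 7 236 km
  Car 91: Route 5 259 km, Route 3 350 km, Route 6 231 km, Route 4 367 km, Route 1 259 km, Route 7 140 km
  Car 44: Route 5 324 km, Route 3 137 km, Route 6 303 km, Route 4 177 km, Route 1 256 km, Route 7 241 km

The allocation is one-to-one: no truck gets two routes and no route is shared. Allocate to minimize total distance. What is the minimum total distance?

Minimum total: 740 km

This is a one-to-one assignment (minimum-cost bipartite matching).
Optimal: Car 31→Route 5 (103 km), Car 85→Route 1 (83 km), Car 58→Route 4 (53 km), Car 63→Route 3 (58 km), Car 91→Route 7 (140 km), Car 44→Route 6 (303 km) — total 103+83+53+58+140+303 = 740 km.
Column-greedy (each route in turn goes to its cheapest remaining truck) gives 815 km, worse by 75.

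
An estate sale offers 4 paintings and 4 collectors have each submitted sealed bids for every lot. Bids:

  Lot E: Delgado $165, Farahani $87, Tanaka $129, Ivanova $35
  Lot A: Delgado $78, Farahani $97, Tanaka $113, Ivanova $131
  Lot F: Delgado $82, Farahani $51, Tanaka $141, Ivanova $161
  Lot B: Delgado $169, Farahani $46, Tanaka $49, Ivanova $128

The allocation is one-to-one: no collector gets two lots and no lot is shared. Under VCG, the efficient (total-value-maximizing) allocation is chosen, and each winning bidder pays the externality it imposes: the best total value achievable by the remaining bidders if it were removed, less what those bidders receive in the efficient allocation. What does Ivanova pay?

Ivanova pays $12.

Efficient allocation: Delgado→Lot B ($169), Farahani→Lot A ($97), Tanaka→Lot E ($129), Ivanova→Lot F ($161); total welfare W = $556.
Ivanova receives Lot F at value $161, so the others get W − 161 = $395.
Without Ivanova: best allocation of the remaining 3 bidders over all 4 lots is Delgado→Lot B ($169), Farahani→Lot A ($97), Tanaka→Lot F ($141), total $407.
VCG payment = (others' best without Ivanova) − (others' welfare with Ivanova) = 407 − 395 = $12.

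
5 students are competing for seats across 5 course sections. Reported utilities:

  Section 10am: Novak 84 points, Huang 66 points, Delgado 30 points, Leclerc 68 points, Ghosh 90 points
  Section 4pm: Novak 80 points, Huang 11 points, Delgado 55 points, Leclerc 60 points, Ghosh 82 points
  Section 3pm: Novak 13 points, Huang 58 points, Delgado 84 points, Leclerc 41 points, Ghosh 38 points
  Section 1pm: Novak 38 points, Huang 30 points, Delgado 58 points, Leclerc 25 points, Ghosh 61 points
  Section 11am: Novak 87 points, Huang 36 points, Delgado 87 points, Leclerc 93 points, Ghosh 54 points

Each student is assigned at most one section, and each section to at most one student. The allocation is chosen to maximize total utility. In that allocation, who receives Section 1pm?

Optimal: Novak→Section 4pm (80 points), Huang→Section 10am (66 points), Delgado→Section 3pm (84 points), Leclerc→Section 11am (93 points), Ghosh→Section 1pm (61 points) — total 80+66+84+93+61 = 384 points.
Next-best assignment: Novak→Section 4pm, Huang→Section 3pm, Delgado→Section 1pm, Leclerc→Section 11am, Ghosh→Section 10am = 379 points.
Ghosh's own top section is Section 10am (90 points), but forcing Ghosh→Section 10am and reassigning the rest optimally gives only 379 points — worse by 5.

Ghosh receives Section 1pm.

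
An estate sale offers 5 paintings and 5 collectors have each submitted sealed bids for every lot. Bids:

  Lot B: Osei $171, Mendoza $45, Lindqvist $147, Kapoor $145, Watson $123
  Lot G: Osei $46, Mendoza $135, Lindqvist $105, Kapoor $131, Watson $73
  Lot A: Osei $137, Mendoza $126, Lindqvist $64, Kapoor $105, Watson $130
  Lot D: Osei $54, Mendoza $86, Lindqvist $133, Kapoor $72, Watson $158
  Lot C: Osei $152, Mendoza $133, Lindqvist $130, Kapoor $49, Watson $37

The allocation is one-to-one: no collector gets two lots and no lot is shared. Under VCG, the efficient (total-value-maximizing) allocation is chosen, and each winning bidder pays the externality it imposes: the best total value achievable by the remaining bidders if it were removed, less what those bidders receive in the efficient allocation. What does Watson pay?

Watson pays $10.

Efficient allocation: Osei→Lot B ($171), Mendoza→Lot A ($126), Lindqvist→Lot C ($130), Kapoor→Lot G ($131), Watson→Lot D ($158); total welfare W = $716.
Watson receives Lot D at value $158, so the others get W − 158 = $558.
Without Watson: best allocation of the remaining 4 bidders over all 5 lots is Osei→Lot B ($171), Mendoza→Lot C ($133), Lindqvist→Lot D ($133), Kapoor→Lot G ($131), total $568.
VCG payment = (others' best without Watson) − (others' welfare with Watson) = 568 − 558 = $10.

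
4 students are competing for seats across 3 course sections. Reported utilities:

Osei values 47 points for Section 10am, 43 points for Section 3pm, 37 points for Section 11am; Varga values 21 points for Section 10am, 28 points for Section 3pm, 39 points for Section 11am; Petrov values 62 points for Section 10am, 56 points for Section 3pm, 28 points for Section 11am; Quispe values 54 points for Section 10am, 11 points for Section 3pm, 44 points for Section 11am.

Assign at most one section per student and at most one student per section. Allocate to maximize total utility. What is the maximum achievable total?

Optimal: Petrov→Section 10am (62 points), Osei→Section 3pm (43 points), Quispe→Section 11am (44 points) — total 62+43+44 = 149 points.
Row-greedy (each student in turn takes its best remaining section) gives 142 points, worse by 7.
Swapping Petrov↔Osei (Petrov→Section 3pm 56 points, Osei→Section 10am 47 points) loses 2.

Max total: 149 points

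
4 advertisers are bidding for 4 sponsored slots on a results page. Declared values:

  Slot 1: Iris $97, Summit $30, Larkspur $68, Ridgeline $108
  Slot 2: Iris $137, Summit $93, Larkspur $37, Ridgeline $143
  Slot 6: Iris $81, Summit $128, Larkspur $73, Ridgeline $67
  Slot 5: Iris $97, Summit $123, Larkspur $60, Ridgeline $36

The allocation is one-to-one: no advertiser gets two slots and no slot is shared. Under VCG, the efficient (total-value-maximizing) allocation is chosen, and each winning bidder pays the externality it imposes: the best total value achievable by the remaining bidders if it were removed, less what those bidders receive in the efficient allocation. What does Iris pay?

Iris pays $35.

Efficient allocation: Iris→Slot 2 ($137), Summit→Slot 5 ($123), Larkspur→Slot 6 ($73), Ridgeline→Slot 1 ($108); total welfare W = $441.
Iris receives Slot 2 at value $137, so the others get W − 137 = $304.
Without Iris: best allocation of the remaining 3 bidders over all 4 slots is Summit→Slot 6 ($128), Larkspur→Slot 1 ($68), Ridgeline→Slot 2 ($143), total $339.
VCG payment = (others' best without Iris) − (others' welfare with Iris) = 339 − 304 = $35.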